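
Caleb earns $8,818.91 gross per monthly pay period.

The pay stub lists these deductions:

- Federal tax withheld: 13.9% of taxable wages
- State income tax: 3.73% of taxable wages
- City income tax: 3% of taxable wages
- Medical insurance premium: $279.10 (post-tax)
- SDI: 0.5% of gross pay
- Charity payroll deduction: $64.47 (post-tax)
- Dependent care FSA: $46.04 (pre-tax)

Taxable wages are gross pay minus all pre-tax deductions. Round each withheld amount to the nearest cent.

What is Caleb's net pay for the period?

$6,575.36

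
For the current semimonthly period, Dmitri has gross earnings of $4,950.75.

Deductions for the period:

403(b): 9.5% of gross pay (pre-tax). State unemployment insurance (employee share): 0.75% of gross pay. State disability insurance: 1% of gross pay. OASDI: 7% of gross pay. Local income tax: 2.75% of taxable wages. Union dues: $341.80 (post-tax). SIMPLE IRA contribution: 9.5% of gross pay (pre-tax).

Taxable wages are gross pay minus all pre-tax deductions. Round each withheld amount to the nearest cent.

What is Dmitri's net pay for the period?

$3,124.84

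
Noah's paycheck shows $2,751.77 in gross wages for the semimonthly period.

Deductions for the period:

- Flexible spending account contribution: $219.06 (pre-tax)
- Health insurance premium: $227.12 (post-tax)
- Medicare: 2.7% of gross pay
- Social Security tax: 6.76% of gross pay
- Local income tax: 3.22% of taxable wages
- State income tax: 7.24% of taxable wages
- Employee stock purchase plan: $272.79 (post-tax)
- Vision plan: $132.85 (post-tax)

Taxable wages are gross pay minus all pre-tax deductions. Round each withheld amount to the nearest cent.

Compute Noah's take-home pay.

Flexible spending account contribution: $219.06
Taxable wages = $2,751.77 − $219.06 = $2,532.71
State income tax: $2,532.71 × 0.0724 = $183.37
Local income tax: $2,532.71 × 0.0322 = $81.55
Social Security tax: $2,751.77 × 0.0676 = $186.02
Medicare: $2,751.77 × 0.027 = $74.30
Health insurance premium: $227.12
Vision plan: $132.85
Employee stock purchase plan: $272.79
Total deductions = $219.06 + $183.37 + $81.55 + $186.02 + $74.30 + $227.12 + $132.85 + $272.79 = $1,377.06
Net pay = $2,751.77 − $1,377.06 = $1,374.71

$1,374.71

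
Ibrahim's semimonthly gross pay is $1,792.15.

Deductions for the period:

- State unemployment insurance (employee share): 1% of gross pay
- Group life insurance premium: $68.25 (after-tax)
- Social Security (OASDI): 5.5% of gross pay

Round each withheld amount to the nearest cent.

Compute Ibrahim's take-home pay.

$1,607.41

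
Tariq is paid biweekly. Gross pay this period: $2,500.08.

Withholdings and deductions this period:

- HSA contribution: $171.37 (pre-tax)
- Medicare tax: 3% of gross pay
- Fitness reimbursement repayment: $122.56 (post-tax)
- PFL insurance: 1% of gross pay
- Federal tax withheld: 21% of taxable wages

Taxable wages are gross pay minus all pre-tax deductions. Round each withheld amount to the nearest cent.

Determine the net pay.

$1,617.12

HSA contribution: $171.37
Taxable wages = $2,500.08 − $171.37 = $2,328.71
Federal tax withheld: $2,328.71 × 0.21 = $489.03
PFL insurance: $2,500.08 × 0.01 = $25.00
Medicare tax: $2,500.08 × 0.03 = $75.00
Fitness reimbursement repayment: $122.56
Total deductions = $171.37 + $489.03 + $25.00 + $75.00 + $122.56 = $882.96
Net pay = $2,500.08 − $882.96 = $1,617.12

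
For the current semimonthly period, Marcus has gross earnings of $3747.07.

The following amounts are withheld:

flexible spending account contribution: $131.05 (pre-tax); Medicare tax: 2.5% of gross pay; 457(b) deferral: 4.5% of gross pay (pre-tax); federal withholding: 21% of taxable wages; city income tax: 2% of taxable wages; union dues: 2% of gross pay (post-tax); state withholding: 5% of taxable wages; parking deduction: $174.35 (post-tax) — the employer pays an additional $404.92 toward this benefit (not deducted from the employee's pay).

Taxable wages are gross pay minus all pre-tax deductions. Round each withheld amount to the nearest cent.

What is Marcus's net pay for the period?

457(b) deferral: $3747.07 × 0.045 = $168.62
Flexible spending account contribution: $131.05
Pre-tax total = $168.62 + $131.05 = $299.67
Taxable wages = $3747.07 − $299.67 = $3447.40
City income tax: $3447.40 × 0.02 = $68.95
State withholding: $3447.40 × 0.05 = $172.37
Federal withholding: $3447.40 × 0.21 = $723.95
Medicare tax: $3747.07 × 0.025 = $93.68
Union dues: $3747.07 × 0.02 = $74.94
Parking deduction: $174.35
(Employer's $404.92 toward parking deduction is not withheld from the employee.)
Total deductions = $168.62 + $131.05 + $68.95 + $172.37 + $723.95 + $93.68 + $74.94 + $174.35 = $1607.91
Net pay = $3747.07 − $1607.91 = $2139.16

$2139.16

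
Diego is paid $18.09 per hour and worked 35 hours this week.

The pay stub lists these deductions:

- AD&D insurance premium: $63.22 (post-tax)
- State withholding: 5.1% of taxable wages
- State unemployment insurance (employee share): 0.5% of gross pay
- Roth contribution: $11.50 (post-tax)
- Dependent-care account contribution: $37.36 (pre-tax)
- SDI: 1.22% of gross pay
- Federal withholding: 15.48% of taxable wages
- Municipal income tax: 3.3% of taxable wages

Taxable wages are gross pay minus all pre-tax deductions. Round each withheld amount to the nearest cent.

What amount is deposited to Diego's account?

$367.90

Gross pay: 35 × $18.09 = $633.15
Dependent-care account contribution: $37.36
Taxable wages = $633.15 − $37.36 = $595.79
Municipal income tax: $595.79 × 0.033 = $19.66
State withholding: $595.79 × 0.051 = $30.39
Federal withholding: $595.79 × 0.1548 = $92.23
SDI: $633.15 × 0.0122 = $7.72
State unemployment insurance (employee share): $633.15 × 0.005 = $3.17
AD&D insurance premium: $63.22
Roth contribution: $11.50
Total deductions = $37.36 + $19.66 + $30.39 + $92.23 + $7.72 + $3.17 + $63.22 + $11.50 = $265.25
Net pay = $633.15 − $265.25 = $367.90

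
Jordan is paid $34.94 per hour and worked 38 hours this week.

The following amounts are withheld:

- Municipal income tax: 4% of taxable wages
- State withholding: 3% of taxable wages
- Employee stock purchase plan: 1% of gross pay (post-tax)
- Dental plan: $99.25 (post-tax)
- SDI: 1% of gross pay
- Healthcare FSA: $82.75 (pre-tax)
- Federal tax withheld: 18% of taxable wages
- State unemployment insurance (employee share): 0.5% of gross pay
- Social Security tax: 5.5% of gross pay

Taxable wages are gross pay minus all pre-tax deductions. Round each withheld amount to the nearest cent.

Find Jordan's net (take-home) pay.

Gross pay: 38 × $34.94 = $1,327.72
Healthcare FSA: $82.75
Taxable wages = $1,327.72 − $82.75 = $1,244.97
Municipal income tax: $1,244.97 × 0.04 = $49.80
Federal tax withheld: $1,244.97 × 0.18 = $224.09
State withholding: $1,244.97 × 0.03 = $37.35
Social Security tax: $1,327.72 × 0.055 = $73.02
State unemployment insurance (employee share): $1,327.72 × 0.005 = $6.64
SDI: $1,327.72 × 0.01 = $13.28
Dental plan: $99.25
Employee stock purchase plan: $1,327.72 × 0.01 = $13.28
Total deductions = $82.75 + $49.80 + $224.09 + $37.35 + $73.02 + $6.64 + $13.28 + $99.25 + $13.28 = $599.46
Net pay = $1,327.72 − $599.46 = $728.26

$728.26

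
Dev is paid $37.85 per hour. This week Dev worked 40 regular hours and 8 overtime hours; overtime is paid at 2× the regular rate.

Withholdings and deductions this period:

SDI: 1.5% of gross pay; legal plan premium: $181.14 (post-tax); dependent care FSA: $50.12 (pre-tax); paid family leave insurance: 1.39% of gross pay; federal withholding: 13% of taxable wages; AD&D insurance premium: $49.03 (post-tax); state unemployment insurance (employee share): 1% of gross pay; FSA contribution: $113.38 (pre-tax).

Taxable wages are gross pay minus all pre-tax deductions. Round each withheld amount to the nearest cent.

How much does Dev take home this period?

Regular pay: 40 × $37.85 = $1,514.00
Overtime pay: 8 × $37.85 × 2 = $605.60
Gross pay = $1,514.00 + $605.60 = $2,119.60
Dependent care FSA: $50.12
FSA contribution: $113.38
Pre-tax total = $50.12 + $113.38 = $163.50
Taxable wages = $2,119.60 − $163.50 = $1,956.10
Federal withholding: $1,956.10 × 0.13 = $254.29
Paid family leave insurance: $2,119.60 × 0.0139 = $29.46
State unemployment insurance (employee share): $2,119.60 × 0.01 = $21.20
SDI: $2,119.60 × 0.015 = $31.79
AD&D insurance premium: $49.03
Legal plan premium: $181.14
Total deductions = $50.12 + $113.38 + $254.29 + $29.46 + $21.20 + $31.79 + $49.03 + $181.14 = $730.41
Net pay = $2,119.60 − $730.41 = $1,389.19

$1,389.19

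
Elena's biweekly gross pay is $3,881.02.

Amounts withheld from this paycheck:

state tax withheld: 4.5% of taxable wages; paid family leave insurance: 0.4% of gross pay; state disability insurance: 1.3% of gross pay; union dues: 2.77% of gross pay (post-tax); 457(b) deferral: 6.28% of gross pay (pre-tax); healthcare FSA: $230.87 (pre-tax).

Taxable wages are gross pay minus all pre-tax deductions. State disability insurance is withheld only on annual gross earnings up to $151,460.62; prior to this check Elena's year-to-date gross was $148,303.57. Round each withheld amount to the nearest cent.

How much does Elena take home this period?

457(b) deferral: $3,881.02 × 0.0628 = $243.73
Healthcare FSA: $230.87
Pre-tax total = $243.73 + $230.87 = $474.60
Taxable wages = $3,881.02 − $474.60 = $3,406.42
State tax withheld: $3,406.42 × 0.045 = $153.29
State disability insurance: only $151,460.62 − $148,303.57 = $3,157.05 of this check is subject → $3,157.05 × 0.013 = $41.04
Paid family leave insurance: $3,881.02 × 0.004 = $15.52
Union dues: $3,881.02 × 0.0277 = $107.50
Total deductions = $243.73 + $230.87 + $153.29 + $41.04 + $15.52 + $107.50 = $791.95
Net pay = $3,881.02 − $791.95 = $3,089.07

$3,089.07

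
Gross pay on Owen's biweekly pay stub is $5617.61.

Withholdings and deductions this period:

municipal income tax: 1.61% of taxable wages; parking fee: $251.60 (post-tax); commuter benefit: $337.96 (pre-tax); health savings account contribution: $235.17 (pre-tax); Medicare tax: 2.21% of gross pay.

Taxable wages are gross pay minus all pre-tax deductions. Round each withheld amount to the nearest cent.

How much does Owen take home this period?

Health savings account contribution: $235.17
Commuter benefit: $337.96
Pre-tax total = $235.17 + $337.96 = $573.13
Taxable wages = $5617.61 − $573.13 = $5044.48
Municipal income tax: $5044.48 × 0.0161 = $81.22
Medicare tax: $5617.61 × 0.0221 = $124.15
Parking fee: $251.60
Total deductions = $235.17 + $337.96 + $81.22 + $124.15 + $251.60 = $1030.10
Net pay = $5617.61 − $1030.10 = $4587.51

$4587.51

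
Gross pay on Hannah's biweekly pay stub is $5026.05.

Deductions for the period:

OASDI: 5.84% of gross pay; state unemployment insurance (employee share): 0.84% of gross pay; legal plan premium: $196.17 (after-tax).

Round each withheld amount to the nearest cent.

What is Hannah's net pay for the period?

$4494.14

OASDI: $5026.05 × 0.0584 = $293.52
State unemployment insurance (employee share): $5026.05 × 0.0084 = $42.22
Legal plan premium: $196.17
Total deductions = $293.52 + $42.22 + $196.17 = $531.91
Net pay = $5026.05 − $531.91 = $4494.14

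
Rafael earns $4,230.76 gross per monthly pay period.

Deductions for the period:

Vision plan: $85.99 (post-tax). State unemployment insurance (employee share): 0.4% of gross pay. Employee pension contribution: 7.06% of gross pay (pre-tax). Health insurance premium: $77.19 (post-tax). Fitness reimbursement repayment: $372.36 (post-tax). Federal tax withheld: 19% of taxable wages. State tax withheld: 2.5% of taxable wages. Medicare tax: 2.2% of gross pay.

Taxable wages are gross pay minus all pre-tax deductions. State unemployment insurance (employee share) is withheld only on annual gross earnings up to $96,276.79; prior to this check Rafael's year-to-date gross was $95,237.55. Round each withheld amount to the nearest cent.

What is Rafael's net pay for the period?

$2,453.90

Employee pension contribution: $4,230.76 × 0.0706 = $298.69
Taxable wages = $4,230.76 − $298.69 = $3,932.07
State tax withheld: $3,932.07 × 0.025 = $98.30
Federal tax withheld: $3,932.07 × 0.19 = $747.09
Medicare tax: $4,230.76 × 0.022 = $93.08
State unemployment insurance (employee share): only $96,276.79 − $95,237.55 = $1,039.24 of this check is subject → $1,039.24 × 0.004 = $4.16
Fitness reimbursement repayment: $372.36
Vision plan: $85.99
Health insurance premium: $77.19
Total deductions = $298.69 + $98.30 + $747.09 + $93.08 + $4.16 + $372.36 + $85.99 + $77.19 = $1,776.86
Net pay = $4,230.76 − $1,776.86 = $2,453.90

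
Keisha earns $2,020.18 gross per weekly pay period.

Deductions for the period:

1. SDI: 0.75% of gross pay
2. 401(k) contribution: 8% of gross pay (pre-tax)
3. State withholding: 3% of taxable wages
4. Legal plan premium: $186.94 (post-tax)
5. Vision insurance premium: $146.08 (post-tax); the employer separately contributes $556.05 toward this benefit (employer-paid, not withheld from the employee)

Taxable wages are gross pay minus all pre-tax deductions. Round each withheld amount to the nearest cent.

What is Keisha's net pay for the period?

401(k) contribution: $2,020.18 × 0.08 = $161.61
Taxable wages = $2,020.18 − $161.61 = $1,858.57
State withholding: $1,858.57 × 0.03 = $55.76
SDI: $2,020.18 × 0.0075 = $15.15
Legal plan premium: $186.94
Vision insurance premium: $146.08
(Employer's $556.05 toward vision insurance premium is not withheld from the employee.)
Total deductions = $161.61 + $55.76 + $15.15 + $186.94 + $146.08 = $565.54
Net pay = $2,020.18 − $565.54 = $1,454.64

$1,454.64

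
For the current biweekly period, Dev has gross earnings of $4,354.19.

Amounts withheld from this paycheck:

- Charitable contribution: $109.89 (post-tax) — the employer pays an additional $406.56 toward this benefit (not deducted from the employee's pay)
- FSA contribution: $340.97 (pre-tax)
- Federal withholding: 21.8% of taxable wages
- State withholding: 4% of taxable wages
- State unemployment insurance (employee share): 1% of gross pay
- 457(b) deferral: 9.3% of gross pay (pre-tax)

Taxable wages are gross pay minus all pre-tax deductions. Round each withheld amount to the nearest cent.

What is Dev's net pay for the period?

$2,523.91

FSA contribution: $340.97
457(b) deferral: $4,354.19 × 0.093 = $404.94
Pre-tax total = $340.97 + $404.94 = $745.91
Taxable wages = $4,354.19 − $745.91 = $3,608.28
State withholding: $3,608.28 × 0.04 = $144.33
Federal withholding: $3,608.28 × 0.218 = $786.61
State unemployment insurance (employee share): $4,354.19 × 0.01 = $43.54
Charitable contribution: $109.89
(Employer's $406.56 toward charitable contribution is not withheld from the employee.)
Total deductions = $340.97 + $404.94 + $144.33 + $786.61 + $43.54 + $109.89 = $1,830.28
Net pay = $4,354.19 − $1,830.28 = $2,523.91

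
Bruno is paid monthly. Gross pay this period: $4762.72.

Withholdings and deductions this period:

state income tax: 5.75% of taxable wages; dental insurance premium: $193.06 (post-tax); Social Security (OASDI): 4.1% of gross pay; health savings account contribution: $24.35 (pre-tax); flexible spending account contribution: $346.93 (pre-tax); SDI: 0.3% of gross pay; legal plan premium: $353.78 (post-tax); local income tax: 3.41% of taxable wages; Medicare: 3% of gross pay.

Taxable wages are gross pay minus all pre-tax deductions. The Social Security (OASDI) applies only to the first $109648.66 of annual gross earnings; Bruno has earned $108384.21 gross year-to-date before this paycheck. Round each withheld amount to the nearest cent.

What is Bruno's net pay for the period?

$3233.33

Flexible spending account contribution: $346.93
Health savings account contribution: $24.35
Pre-tax total = $346.93 + $24.35 = $371.28
Taxable wages = $4762.72 − $371.28 = $4391.44
State income tax: $4391.44 × 0.0575 = $252.51
Local income tax: $4391.44 × 0.0341 = $149.75
SDI: $4762.72 × 0.003 = $14.29
Medicare: $4762.72 × 0.03 = $142.88
Social Security (OASDI): only $109648.66 − $108384.21 = $1264.45 of this check is subject → $1264.45 × 0.041 = $51.84
Legal plan premium: $353.78
Dental insurance premium: $193.06
Total deductions = $346.93 + $24.35 + $252.51 + $149.75 + $14.29 + $142.88 + $51.84 + $353.78 + $193.06 = $1529.39
Net pay = $4762.72 − $1529.39 = $3233.33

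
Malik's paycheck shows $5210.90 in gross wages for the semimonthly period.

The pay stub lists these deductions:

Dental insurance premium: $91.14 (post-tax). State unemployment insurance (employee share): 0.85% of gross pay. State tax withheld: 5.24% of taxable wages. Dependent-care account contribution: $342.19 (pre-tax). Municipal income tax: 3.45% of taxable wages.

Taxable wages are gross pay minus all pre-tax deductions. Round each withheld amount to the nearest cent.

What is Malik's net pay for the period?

Dependent-care account contribution: $342.19
Taxable wages = $5210.90 − $342.19 = $4868.71
State tax withheld: $4868.71 × 0.0524 = $255.12
Municipal income tax: $4868.71 × 0.0345 = $167.97
State unemployment insurance (employee share): $5210.90 × 0.0085 = $44.29
Dental insurance premium: $91.14
Total deductions = $342.19 + $255.12 + $167.97 + $44.29 + $91.14 = $900.71
Net pay = $5210.90 − $900.71 = $4310.19

$4310.19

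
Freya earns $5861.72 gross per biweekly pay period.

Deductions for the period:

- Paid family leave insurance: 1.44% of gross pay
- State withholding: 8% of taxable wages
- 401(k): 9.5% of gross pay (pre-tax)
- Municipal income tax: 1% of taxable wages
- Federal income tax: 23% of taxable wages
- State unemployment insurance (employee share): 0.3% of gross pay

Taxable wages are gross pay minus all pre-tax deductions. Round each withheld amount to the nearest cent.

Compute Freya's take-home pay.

401(k): $5861.72 × 0.095 = $556.86
Taxable wages = $5861.72 − $556.86 = $5304.86
Federal income tax: $5304.86 × 0.23 = $1220.12
State withholding: $5304.86 × 0.08 = $424.39
Municipal income tax: $5304.86 × 0.01 = $53.05
Paid family leave insurance: $5861.72 × 0.0144 = $84.41
State unemployment insurance (employee share): $5861.72 × 0.003 = $17.59
Total deductions = $556.86 + $1220.12 + $424.39 + $53.05 + $84.41 + $17.59 = $2356.42
Net pay = $5861.72 − $2356.42 = $3505.30

$3505.30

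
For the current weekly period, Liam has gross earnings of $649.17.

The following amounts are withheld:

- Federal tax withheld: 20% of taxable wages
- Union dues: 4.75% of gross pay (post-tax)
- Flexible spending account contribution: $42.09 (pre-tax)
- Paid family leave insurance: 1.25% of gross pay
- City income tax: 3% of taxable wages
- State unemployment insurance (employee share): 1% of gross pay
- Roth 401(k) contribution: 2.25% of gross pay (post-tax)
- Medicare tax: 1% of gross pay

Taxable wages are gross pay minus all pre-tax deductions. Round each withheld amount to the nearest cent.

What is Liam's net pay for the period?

$400.91

Flexible spending account contribution: $42.09
Taxable wages = $649.17 − $42.09 = $607.08
City income tax: $607.08 × 0.03 = $18.21
Federal tax withheld: $607.08 × 0.2 = $121.42
State unemployment insurance (employee share): $649.17 × 0.01 = $6.49
Medicare tax: $649.17 × 0.01 = $6.49
Paid family leave insurance: $649.17 × 0.0125 = $8.11
Roth 401(k) contribution: $649.17 × 0.0225 = $14.61
Union dues: $649.17 × 0.0475 = $30.84
Total deductions = $42.09 + $18.21 + $121.42 + $6.49 + $6.49 + $8.11 + $14.61 + $30.84 = $248.26
Net pay = $649.17 − $248.26 = $400.91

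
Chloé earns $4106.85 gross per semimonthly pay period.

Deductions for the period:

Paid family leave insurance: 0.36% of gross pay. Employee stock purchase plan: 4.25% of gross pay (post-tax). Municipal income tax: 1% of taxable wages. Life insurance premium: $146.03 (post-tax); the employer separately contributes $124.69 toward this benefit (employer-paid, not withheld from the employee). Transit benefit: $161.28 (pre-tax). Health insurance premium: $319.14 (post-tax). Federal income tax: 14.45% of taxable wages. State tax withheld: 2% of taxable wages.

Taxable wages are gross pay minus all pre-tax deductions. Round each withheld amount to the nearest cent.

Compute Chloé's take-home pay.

$2602.58

Transit benefit: $161.28
Taxable wages = $4106.85 − $161.28 = $3945.57
State tax withheld: $3945.57 × 0.02 = $78.91
Municipal income tax: $3945.57 × 0.01 = $39.46
Federal income tax: $3945.57 × 0.1445 = $570.13
Paid family leave insurance: $4106.85 × 0.0036 = $14.78
Employee stock purchase plan: $4106.85 × 0.0425 = $174.54
Health insurance premium: $319.14
Life insurance premium: $146.03
(Employer's $124.69 toward life insurance premium is not withheld from the employee.)
Total deductions = $161.28 + $78.91 + $39.46 + $570.13 + $14.78 + $174.54 + $319.14 + $146.03 = $1504.27
Net pay = $4106.85 − $1504.27 = $2602.58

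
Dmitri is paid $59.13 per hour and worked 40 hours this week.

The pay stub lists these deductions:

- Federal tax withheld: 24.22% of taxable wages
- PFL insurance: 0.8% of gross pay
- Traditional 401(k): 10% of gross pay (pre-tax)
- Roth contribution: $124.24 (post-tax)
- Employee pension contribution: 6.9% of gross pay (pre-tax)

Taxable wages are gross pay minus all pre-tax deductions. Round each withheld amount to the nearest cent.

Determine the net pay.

Gross pay: 40 × $59.13 = $2365.20
Traditional 401(k): $2365.20 × 0.1 = $236.52
Employee pension contribution: $2365.20 × 0.069 = $163.20
Pre-tax total = $236.52 + $163.20 = $399.72
Taxable wages = $2365.20 − $399.72 = $1965.48
Federal tax withheld: $1965.48 × 0.2422 = $476.04
PFL insurance: $2365.20 × 0.008 = $18.92
Roth contribution: $124.24
Total deductions = $236.52 + $163.20 + $476.04 + $18.92 + $124.24 = $1018.92
Net pay = $2365.20 − $1018.92 = $1346.28

$1346.28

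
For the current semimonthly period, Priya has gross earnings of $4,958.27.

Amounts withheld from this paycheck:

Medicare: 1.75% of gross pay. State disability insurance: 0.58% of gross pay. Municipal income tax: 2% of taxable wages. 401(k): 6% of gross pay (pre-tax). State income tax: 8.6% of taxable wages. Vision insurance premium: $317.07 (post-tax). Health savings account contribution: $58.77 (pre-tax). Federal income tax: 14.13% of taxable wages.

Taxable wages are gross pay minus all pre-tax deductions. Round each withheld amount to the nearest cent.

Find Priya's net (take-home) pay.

401(k): $4,958.27 × 0.06 = $297.50
Health savings account contribution: $58.77
Pre-tax total = $297.50 + $58.77 = $356.27
Taxable wages = $4,958.27 − $356.27 = $4,602.00
State income tax: $4,602.00 × 0.086 = $395.77
Federal income tax: $4,602.00 × 0.1413 = $650.26
Municipal income tax: $4,602.00 × 0.02 = $92.04
Medicare: $4,958.27 × 0.0175 = $86.77
State disability insurance: $4,958.27 × 0.0058 = $28.76
Vision insurance premium: $317.07
Total deductions = $297.50 + $58.77 + $395.77 + $650.26 + $92.04 + $86.77 + $28.76 + $317.07 = $1,926.94
Net pay = $4,958.27 − $1,926.94 = $3,031.33

$3,031.33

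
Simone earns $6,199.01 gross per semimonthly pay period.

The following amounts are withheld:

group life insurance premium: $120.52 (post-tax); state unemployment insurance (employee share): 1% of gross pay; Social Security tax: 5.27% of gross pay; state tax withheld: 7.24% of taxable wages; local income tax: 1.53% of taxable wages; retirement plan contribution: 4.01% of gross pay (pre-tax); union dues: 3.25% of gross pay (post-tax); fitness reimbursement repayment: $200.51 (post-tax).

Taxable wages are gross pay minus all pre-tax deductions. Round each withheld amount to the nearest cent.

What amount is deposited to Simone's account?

$4,517.40

Retirement plan contribution: $6,199.01 × 0.0401 = $248.58
Taxable wages = $6,199.01 − $248.58 = $5,950.43
Local income tax: $5,950.43 × 0.0153 = $91.04
State tax withheld: $5,950.43 × 0.0724 = $430.81
State unemployment insurance (employee share): $6,199.01 × 0.01 = $61.99
Social Security tax: $6,199.01 × 0.0527 = $326.69
Union dues: $6,199.01 × 0.0325 = $201.47
Group life insurance premium: $120.52
Fitness reimbursement repayment: $200.51
Total deductions = $248.58 + $91.04 + $430.81 + $61.99 + $326.69 + $201.47 + $120.52 + $200.51 = $1,681.61
Net pay = $6,199.01 − $1,681.61 = $4,517.40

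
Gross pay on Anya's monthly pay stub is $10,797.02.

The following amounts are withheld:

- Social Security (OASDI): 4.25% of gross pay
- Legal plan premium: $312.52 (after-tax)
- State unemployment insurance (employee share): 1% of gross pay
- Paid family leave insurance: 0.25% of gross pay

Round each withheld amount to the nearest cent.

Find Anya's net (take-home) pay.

Social Security (OASDI): $10,797.02 × 0.0425 = $458.87
State unemployment insurance (employee share): $10,797.02 × 0.01 = $107.97
Paid family leave insurance: $10,797.02 × 0.0025 = $26.99
Legal plan premium: $312.52
Total deductions = $458.87 + $107.97 + $26.99 + $312.52 = $906.35
Net pay = $10,797.02 − $906.35 = $9,890.67

$9,890.67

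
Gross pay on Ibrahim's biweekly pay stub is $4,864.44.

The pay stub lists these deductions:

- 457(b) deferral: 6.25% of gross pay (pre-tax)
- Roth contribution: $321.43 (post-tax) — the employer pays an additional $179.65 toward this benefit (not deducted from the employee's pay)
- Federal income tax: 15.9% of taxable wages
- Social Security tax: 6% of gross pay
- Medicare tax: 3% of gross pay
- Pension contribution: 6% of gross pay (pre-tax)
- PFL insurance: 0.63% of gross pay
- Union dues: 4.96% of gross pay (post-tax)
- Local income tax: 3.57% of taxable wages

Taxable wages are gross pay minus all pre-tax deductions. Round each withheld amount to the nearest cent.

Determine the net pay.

457(b) deferral: $4,864.44 × 0.0625 = $304.03
Pension contribution: $4,864.44 × 0.06 = $291.87
Pre-tax total = $304.03 + $291.87 = $595.90
Taxable wages = $4,864.44 − $595.90 = $4,268.54
Local income tax: $4,268.54 × 0.0357 = $152.39
Federal income tax: $4,268.54 × 0.159 = $678.70
Medicare tax: $4,864.44 × 0.03 = $145.93
Social Security tax: $4,864.44 × 0.06 = $291.87
PFL insurance: $4,864.44 × 0.0063 = $30.65
Roth contribution: $321.43
Union dues: $4,864.44 × 0.0496 = $241.28
(Employer's $179.65 toward Roth contribution is not withheld from the employee.)
Total deductions = $304.03 + $291.87 + $152.39 + $678.70 + $145.93 + $291.87 + $30.65 + $321.43 + $241.28 = $2,458.15
Net pay = $4,864.44 − $2,458.15 = $2,406.29

$2,406.29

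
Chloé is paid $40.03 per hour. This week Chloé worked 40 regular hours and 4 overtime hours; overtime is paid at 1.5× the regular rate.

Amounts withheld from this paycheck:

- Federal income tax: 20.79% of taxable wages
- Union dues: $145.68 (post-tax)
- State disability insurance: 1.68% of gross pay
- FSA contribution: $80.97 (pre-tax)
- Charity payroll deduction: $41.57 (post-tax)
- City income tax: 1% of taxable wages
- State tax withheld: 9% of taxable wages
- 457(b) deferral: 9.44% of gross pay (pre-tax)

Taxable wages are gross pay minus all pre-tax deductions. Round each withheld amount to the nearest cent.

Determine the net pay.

Regular pay: 40 × $40.03 = $1601.20
Overtime pay: 4 × $40.03 × 1.5 = $240.18
Gross pay = $1601.20 + $240.18 = $1841.38
457(b) deferral: $1841.38 × 0.0944 = $173.83
FSA contribution: $80.97
Pre-tax total = $173.83 + $80.97 = $254.80
Taxable wages = $1841.38 − $254.80 = $1586.58
City income tax: $1586.58 × 0.01 = $15.87
Federal income tax: $1586.58 × 0.2079 = $329.85
State tax withheld: $1586.58 × 0.09 = $142.79
State disability insurance: $1841.38 × 0.0168 = $30.94
Union dues: $145.68
Charity payroll deduction: $41.57
Total deductions = $173.83 + $80.97 + $15.87 + $329.85 + $142.79 + $30.94 + $145.68 + $41.57 = $961.50
Net pay = $1841.38 − $961.50 = $879.88

$879.88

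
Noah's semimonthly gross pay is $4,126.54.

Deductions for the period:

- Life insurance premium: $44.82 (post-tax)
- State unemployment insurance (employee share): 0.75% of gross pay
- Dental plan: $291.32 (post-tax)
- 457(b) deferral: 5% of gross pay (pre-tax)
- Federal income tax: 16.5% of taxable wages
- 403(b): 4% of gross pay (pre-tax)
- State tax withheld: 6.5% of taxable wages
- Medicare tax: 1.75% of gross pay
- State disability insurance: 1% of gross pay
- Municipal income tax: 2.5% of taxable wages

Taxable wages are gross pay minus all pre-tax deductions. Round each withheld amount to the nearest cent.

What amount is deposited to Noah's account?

$2,317.02

457(b) deferral: $4,126.54 × 0.05 = $206.33
403(b): $4,126.54 × 0.04 = $165.06
Pre-tax total = $206.33 + $165.06 = $371.39
Taxable wages = $4,126.54 − $371.39 = $3,755.15
Municipal income tax: $3,755.15 × 0.025 = $93.88
Federal income tax: $3,755.15 × 0.165 = $619.60
State tax withheld: $3,755.15 × 0.065 = $244.08
State disability insurance: $4,126.54 × 0.01 = $41.27
State unemployment insurance (employee share): $4,126.54 × 0.0075 = $30.95
Medicare tax: $4,126.54 × 0.0175 = $72.21
Dental plan: $291.32
Life insurance premium: $44.82
Total deductions = $206.33 + $165.06 + $93.88 + $619.60 + $244.08 + $41.27 + $30.95 + $72.21 + $291.32 + $44.82 = $1,809.52
Net pay = $4,126.54 − $1,809.52 = $2,317.02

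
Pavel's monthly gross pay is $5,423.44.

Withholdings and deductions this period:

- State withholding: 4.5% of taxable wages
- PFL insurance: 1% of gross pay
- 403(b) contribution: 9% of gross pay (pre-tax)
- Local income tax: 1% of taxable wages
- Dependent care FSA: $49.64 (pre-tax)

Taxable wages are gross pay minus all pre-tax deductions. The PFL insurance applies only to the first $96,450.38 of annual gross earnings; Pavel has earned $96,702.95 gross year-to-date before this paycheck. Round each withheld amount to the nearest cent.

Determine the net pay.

403(b) contribution: $5,423.44 × 0.09 = $488.11
Dependent care FSA: $49.64
Pre-tax total = $488.11 + $49.64 = $537.75
Taxable wages = $5,423.44 − $537.75 = $4,885.69
Local income tax: $4,885.69 × 0.01 = $48.86
State withholding: $4,885.69 × 0.045 = $219.86
PFL insurance: annual cap $96,450.38 already reached (YTD $96,702.95), so $0.00
Total deductions = $488.11 + $49.64 + $48.86 + $219.86 + $0.00 = $806.47
Net pay = $5,423.44 − $806.47 = $4,616.97

$4,616.97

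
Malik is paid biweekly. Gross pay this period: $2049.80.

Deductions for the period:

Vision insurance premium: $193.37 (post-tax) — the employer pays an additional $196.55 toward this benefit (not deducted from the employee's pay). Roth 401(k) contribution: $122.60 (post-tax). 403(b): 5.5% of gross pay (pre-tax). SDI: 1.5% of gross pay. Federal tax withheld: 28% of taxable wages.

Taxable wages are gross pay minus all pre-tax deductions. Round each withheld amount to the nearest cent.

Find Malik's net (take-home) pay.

403(b): $2049.80 × 0.055 = $112.74
Taxable wages = $2049.80 − $112.74 = $1937.06
Federal tax withheld: $1937.06 × 0.28 = $542.38
SDI: $2049.80 × 0.015 = $30.75
Vision insurance premium: $193.37
Roth 401(k) contribution: $122.60
(Employer's $196.55 toward vision insurance premium is not withheld from the employee.)
Total deductions = $112.74 + $542.38 + $30.75 + $193.37 + $122.60 = $1001.84
Net pay = $2049.80 − $1001.84 = $1047.96

$1047.96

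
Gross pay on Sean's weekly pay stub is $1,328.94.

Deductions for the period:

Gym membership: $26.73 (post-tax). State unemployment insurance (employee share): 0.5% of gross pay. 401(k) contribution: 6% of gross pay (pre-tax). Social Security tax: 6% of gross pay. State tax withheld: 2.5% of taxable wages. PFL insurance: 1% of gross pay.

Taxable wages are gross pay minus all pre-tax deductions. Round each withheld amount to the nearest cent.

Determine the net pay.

$1,091.57

401(k) contribution: $1,328.94 × 0.06 = $79.74
Taxable wages = $1,328.94 − $79.74 = $1,249.20
State tax withheld: $1,249.20 × 0.025 = $31.23
Social Security tax: $1,328.94 × 0.06 = $79.74
State unemployment insurance (employee share): $1,328.94 × 0.005 = $6.64
PFL insurance: $1,328.94 × 0.01 = $13.29
Gym membership: $26.73
Total deductions = $79.74 + $31.23 + $79.74 + $6.64 + $13.29 + $26.73 = $237.37
Net pay = $1,328.94 − $237.37 = $1,091.57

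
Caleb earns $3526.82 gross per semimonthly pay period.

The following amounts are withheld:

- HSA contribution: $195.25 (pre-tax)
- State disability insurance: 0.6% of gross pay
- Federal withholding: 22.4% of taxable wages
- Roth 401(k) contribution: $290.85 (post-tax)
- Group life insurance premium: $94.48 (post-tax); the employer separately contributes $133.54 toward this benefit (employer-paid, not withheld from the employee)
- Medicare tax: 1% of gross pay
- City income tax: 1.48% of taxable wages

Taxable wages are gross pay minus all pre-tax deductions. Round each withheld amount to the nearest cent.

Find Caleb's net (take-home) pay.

$2094.23

HSA contribution: $195.25
Taxable wages = $3526.82 − $195.25 = $3331.57
City income tax: $3331.57 × 0.0148 = $49.31
Federal withholding: $3331.57 × 0.224 = $746.27
Medicare tax: $3526.82 × 0.01 = $35.27
State disability insurance: $3526.82 × 0.006 = $21.16
Group life insurance premium: $94.48
Roth 401(k) contribution: $290.85
(Employer's $133.54 toward group life insurance premium is not withheld from the employee.)
Total deductions = $195.25 + $49.31 + $746.27 + $35.27 + $21.16 + $94.48 + $290.85 = $1432.59
Net pay = $3526.82 − $1432.59 = $2094.23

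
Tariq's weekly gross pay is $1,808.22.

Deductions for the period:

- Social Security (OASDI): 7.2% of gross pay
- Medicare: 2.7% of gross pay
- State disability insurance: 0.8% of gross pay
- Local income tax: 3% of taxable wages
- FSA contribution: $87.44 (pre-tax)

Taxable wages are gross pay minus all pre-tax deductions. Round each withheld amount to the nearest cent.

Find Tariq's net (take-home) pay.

FSA contribution: $87.44
Taxable wages = $1,808.22 − $87.44 = $1,720.78
Local income tax: $1,720.78 × 0.03 = $51.62
Medicare: $1,808.22 × 0.027 = $48.82
State disability insurance: $1,808.22 × 0.008 = $14.47
Social Security (OASDI): $1,808.22 × 0.072 = $130.19
Total deductions = $87.44 + $51.62 + $48.82 + $14.47 + $130.19 = $332.54
Net pay = $1,808.22 − $332.54 = $1,475.68

$1,475.68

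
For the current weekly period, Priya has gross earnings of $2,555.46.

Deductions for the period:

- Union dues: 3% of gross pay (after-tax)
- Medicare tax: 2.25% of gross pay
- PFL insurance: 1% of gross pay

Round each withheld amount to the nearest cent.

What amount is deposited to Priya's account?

Medicare tax: $2,555.46 × 0.0225 = $57.50
PFL insurance: $2,555.46 × 0.01 = $25.55
Union dues: $2,555.46 × 0.03 = $76.66
Total deductions = $57.50 + $25.55 + $76.66 = $159.71
Net pay = $2,555.46 − $159.71 = $2,395.75

$2,395.75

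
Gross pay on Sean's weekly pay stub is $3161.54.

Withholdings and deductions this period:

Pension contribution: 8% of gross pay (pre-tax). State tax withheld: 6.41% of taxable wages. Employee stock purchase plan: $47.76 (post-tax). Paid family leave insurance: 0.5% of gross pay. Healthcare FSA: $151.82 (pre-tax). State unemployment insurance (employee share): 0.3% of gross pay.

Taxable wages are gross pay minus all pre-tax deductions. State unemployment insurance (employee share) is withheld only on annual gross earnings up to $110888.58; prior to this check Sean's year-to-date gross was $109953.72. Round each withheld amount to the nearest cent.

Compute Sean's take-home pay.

$2513.72

Healthcare FSA: $151.82
Pension contribution: $3161.54 × 0.08 = $252.92
Pre-tax total = $151.82 + $252.92 = $404.74
Taxable wages = $3161.54 − $404.74 = $2756.80
State tax withheld: $2756.80 × 0.0641 = $176.71
State unemployment insurance (employee share): only $110888.58 − $109953.72 = $934.86 of this check is subject → $934.86 × 0.003 = $2.80
Paid family leave insurance: $3161.54 × 0.005 = $15.81
Employee stock purchase plan: $47.76
Total deductions = $151.82 + $252.92 + $176.71 + $2.80 + $15.81 + $47.76 = $647.82
Net pay = $3161.54 − $647.82 = $2513.72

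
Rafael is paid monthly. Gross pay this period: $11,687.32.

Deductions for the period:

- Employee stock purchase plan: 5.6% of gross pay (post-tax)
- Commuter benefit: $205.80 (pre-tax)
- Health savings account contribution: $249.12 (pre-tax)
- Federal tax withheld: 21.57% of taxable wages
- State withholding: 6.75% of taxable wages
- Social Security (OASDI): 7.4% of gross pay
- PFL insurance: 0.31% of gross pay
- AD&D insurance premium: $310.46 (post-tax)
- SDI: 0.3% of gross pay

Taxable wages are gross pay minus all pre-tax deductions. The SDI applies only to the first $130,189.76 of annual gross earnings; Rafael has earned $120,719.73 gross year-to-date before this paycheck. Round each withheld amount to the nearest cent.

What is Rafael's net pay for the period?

Health savings account contribution: $249.12
Commuter benefit: $205.80
Pre-tax total = $249.12 + $205.80 = $454.92
Taxable wages = $11,687.32 − $454.92 = $11,232.40
Federal tax withheld: $11,232.40 × 0.2157 = $2,422.83
State withholding: $11,232.40 × 0.0675 = $758.19
SDI: only $130,189.76 − $120,719.73 = $9,470.03 of this check is subject → $9,470.03 × 0.003 = $28.41
Social Security (OASDI): $11,687.32 × 0.074 = $864.86
PFL insurance: $11,687.32 × 0.0031 = $36.23
Employee stock purchase plan: $11,687.32 × 0.056 = $654.49
AD&D insurance premium: $310.46
Total deductions = $249.12 + $205.80 + $2,422.83 + $758.19 + $28.41 + $864.86 + $36.23 + $654.49 + $310.46 = $5,530.39
Net pay = $11,687.32 − $5,530.39 = $6,156.93

$6,156.93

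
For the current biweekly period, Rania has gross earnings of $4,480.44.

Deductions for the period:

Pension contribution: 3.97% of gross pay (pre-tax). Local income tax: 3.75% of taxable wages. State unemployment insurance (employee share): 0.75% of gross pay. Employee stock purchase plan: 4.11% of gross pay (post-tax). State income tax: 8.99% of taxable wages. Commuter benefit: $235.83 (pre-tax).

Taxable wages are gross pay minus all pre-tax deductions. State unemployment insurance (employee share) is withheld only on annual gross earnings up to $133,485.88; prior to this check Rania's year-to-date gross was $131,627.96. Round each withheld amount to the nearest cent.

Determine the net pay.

Pension contribution: $4,480.44 × 0.0397 = $177.87
Commuter benefit: $235.83
Pre-tax total = $177.87 + $235.83 = $413.70
Taxable wages = $4,480.44 − $413.70 = $4,066.74
State income tax: $4,066.74 × 0.0899 = $365.60
Local income tax: $4,066.74 × 0.0375 = $152.50
State unemployment insurance (employee share): only $133,485.88 − $131,627.96 = $1,857.92 of this check is subject → $1,857.92 × 0.0075 = $13.93
Employee stock purchase plan: $4,480.44 × 0.0411 = $184.15
Total deductions = $177.87 + $235.83 + $365.60 + $152.50 + $13.93 + $184.15 = $1,129.88
Net pay = $4,480.44 − $1,129.88 = $3,350.56

$3,350.56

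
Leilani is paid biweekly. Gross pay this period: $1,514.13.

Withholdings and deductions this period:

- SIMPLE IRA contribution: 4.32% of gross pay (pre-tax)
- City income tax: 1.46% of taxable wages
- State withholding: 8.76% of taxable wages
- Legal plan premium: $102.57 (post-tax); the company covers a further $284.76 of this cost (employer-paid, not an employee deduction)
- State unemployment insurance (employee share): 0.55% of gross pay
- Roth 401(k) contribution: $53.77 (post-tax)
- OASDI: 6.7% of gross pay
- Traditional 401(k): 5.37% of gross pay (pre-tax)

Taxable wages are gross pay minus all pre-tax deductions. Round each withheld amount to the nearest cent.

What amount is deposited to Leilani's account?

Traditional 401(k): $1,514.13 × 0.0537 = $81.31
SIMPLE IRA contribution: $1,514.13 × 0.0432 = $65.41
Pre-tax total = $81.31 + $65.41 = $146.72
Taxable wages = $1,514.13 − $146.72 = $1,367.41
City income tax: $1,367.41 × 0.0146 = $19.96
State withholding: $1,367.41 × 0.0876 = $119.79
OASDI: $1,514.13 × 0.067 = $101.45
State unemployment insurance (employee share): $1,514.13 × 0.0055 = $8.33
Roth 401(k) contribution: $53.77
Legal plan premium: $102.57
(Employer's $284.76 toward legal plan premium is not withheld from the employee.)
Total deductions = $81.31 + $65.41 + $19.96 + $119.79 + $101.45 + $8.33 + $53.77 + $102.57 = $552.59
Net pay = $1,514.13 − $552.59 = $961.54

$961.54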